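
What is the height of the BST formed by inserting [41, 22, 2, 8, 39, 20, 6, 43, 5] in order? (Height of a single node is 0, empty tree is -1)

Insertion order: [41, 22, 2, 8, 39, 20, 6, 43, 5]
Tree (level-order array): [41, 22, 43, 2, 39, None, None, None, 8, None, None, 6, 20, 5]
Compute height bottom-up (empty subtree = -1):
  height(5) = 1 + max(-1, -1) = 0
  height(6) = 1 + max(0, -1) = 1
  height(20) = 1 + max(-1, -1) = 0
  height(8) = 1 + max(1, 0) = 2
  height(2) = 1 + max(-1, 2) = 3
  height(39) = 1 + max(-1, -1) = 0
  height(22) = 1 + max(3, 0) = 4
  height(43) = 1 + max(-1, -1) = 0
  height(41) = 1 + max(4, 0) = 5
Height = 5


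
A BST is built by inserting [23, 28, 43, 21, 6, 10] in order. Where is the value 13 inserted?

Starting tree (level order): [23, 21, 28, 6, None, None, 43, None, 10]
Insertion path: 23 -> 21 -> 6 -> 10
Result: insert 13 as right child of 10
Final tree (level order): [23, 21, 28, 6, None, None, 43, None, 10, None, None, None, 13]


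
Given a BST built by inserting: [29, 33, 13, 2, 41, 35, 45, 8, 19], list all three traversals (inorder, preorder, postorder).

Tree insertion order: [29, 33, 13, 2, 41, 35, 45, 8, 19]
Tree (level-order array): [29, 13, 33, 2, 19, None, 41, None, 8, None, None, 35, 45]
Inorder (L, root, R): [2, 8, 13, 19, 29, 33, 35, 41, 45]
Preorder (root, L, R): [29, 13, 2, 8, 19, 33, 41, 35, 45]
Postorder (L, R, root): [8, 2, 19, 13, 35, 45, 41, 33, 29]


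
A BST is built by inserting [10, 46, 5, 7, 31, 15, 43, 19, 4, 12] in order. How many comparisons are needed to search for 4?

Search path for 4: 10 -> 5 -> 4
Found: True
Comparisons: 3


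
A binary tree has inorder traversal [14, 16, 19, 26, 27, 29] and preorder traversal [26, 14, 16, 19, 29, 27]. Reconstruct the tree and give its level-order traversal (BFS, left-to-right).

Inorder:  [14, 16, 19, 26, 27, 29]
Preorder: [26, 14, 16, 19, 29, 27]
Algorithm: preorder visits root first, so consume preorder in order;
for each root, split the current inorder slice at that value into
left-subtree inorder and right-subtree inorder, then recurse.
Recursive splits:
  root=26; inorder splits into left=[14, 16, 19], right=[27, 29]
  root=14; inorder splits into left=[], right=[16, 19]
  root=16; inorder splits into left=[], right=[19]
  root=19; inorder splits into left=[], right=[]
  root=29; inorder splits into left=[27], right=[]
  root=27; inorder splits into left=[], right=[]
Reconstructed level-order: [26, 14, 29, 16, 27, 19]


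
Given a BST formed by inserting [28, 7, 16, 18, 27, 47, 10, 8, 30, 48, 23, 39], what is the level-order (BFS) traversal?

Tree insertion order: [28, 7, 16, 18, 27, 47, 10, 8, 30, 48, 23, 39]
Tree (level-order array): [28, 7, 47, None, 16, 30, 48, 10, 18, None, 39, None, None, 8, None, None, 27, None, None, None, None, 23]
BFS from the root, enqueuing left then right child of each popped node:
  queue [28] -> pop 28, enqueue [7, 47], visited so far: [28]
  queue [7, 47] -> pop 7, enqueue [16], visited so far: [28, 7]
  queue [47, 16] -> pop 47, enqueue [30, 48], visited so far: [28, 7, 47]
  queue [16, 30, 48] -> pop 16, enqueue [10, 18], visited so far: [28, 7, 47, 16]
  queue [30, 48, 10, 18] -> pop 30, enqueue [39], visited so far: [28, 7, 47, 16, 30]
  queue [48, 10, 18, 39] -> pop 48, enqueue [none], visited so far: [28, 7, 47, 16, 30, 48]
  queue [10, 18, 39] -> pop 10, enqueue [8], visited so far: [28, 7, 47, 16, 30, 48, 10]
  queue [18, 39, 8] -> pop 18, enqueue [27], visited so far: [28, 7, 47, 16, 30, 48, 10, 18]
  queue [39, 8, 27] -> pop 39, enqueue [none], visited so far: [28, 7, 47, 16, 30, 48, 10, 18, 39]
  queue [8, 27] -> pop 8, enqueue [none], visited so far: [28, 7, 47, 16, 30, 48, 10, 18, 39, 8]
  queue [27] -> pop 27, enqueue [23], visited so far: [28, 7, 47, 16, 30, 48, 10, 18, 39, 8, 27]
  queue [23] -> pop 23, enqueue [none], visited so far: [28, 7, 47, 16, 30, 48, 10, 18, 39, 8, 27, 23]
Result: [28, 7, 47, 16, 30, 48, 10, 18, 39, 8, 27, 23]


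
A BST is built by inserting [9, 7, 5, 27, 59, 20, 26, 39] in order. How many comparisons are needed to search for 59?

Search path for 59: 9 -> 27 -> 59
Found: True
Comparisons: 3


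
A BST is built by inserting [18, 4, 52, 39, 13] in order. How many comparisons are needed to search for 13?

Search path for 13: 18 -> 4 -> 13
Found: True
Comparisons: 3


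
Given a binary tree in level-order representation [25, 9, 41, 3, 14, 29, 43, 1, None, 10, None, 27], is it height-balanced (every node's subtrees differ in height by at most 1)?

Tree (level-order array): [25, 9, 41, 3, 14, 29, 43, 1, None, 10, None, 27]
Definition: a tree is height-balanced if, at every node, |h(left) - h(right)| <= 1 (empty subtree has height -1).
Bottom-up per-node check:
  node 1: h_left=-1, h_right=-1, diff=0 [OK], height=0
  node 3: h_left=0, h_right=-1, diff=1 [OK], height=1
  node 10: h_left=-1, h_right=-1, diff=0 [OK], height=0
  node 14: h_left=0, h_right=-1, diff=1 [OK], height=1
  node 9: h_left=1, h_right=1, diff=0 [OK], height=2
  node 27: h_left=-1, h_right=-1, diff=0 [OK], height=0
  node 29: h_left=0, h_right=-1, diff=1 [OK], height=1
  node 43: h_left=-1, h_right=-1, diff=0 [OK], height=0
  node 41: h_left=1, h_right=0, diff=1 [OK], height=2
  node 25: h_left=2, h_right=2, diff=0 [OK], height=3
All nodes satisfy the balance condition.
Result: Balanced


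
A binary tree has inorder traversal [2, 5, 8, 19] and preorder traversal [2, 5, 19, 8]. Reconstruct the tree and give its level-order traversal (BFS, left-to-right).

Inorder:  [2, 5, 8, 19]
Preorder: [2, 5, 19, 8]
Algorithm: preorder visits root first, so consume preorder in order;
for each root, split the current inorder slice at that value into
left-subtree inorder and right-subtree inorder, then recurse.
Recursive splits:
  root=2; inorder splits into left=[], right=[5, 8, 19]
  root=5; inorder splits into left=[], right=[8, 19]
  root=19; inorder splits into left=[8], right=[]
  root=8; inorder splits into left=[], right=[]
Reconstructed level-order: [2, 5, 19, 8]


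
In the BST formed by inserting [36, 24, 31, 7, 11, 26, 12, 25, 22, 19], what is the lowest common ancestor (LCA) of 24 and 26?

Tree insertion order: [36, 24, 31, 7, 11, 26, 12, 25, 22, 19]
Tree (level-order array): [36, 24, None, 7, 31, None, 11, 26, None, None, 12, 25, None, None, 22, None, None, 19]
In a BST, the LCA of p=24, q=26 is the first node v on the
root-to-leaf path with p <= v <= q (go left if both < v, right if both > v).
Walk from root:
  at 36: both 24 and 26 < 36, go left
  at 24: 24 <= 24 <= 26, this is the LCA
LCA = 24


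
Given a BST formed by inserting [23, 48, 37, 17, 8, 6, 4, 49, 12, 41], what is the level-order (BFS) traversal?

Tree insertion order: [23, 48, 37, 17, 8, 6, 4, 49, 12, 41]
Tree (level-order array): [23, 17, 48, 8, None, 37, 49, 6, 12, None, 41, None, None, 4]
BFS from the root, enqueuing left then right child of each popped node:
  queue [23] -> pop 23, enqueue [17, 48], visited so far: [23]
  queue [17, 48] -> pop 17, enqueue [8], visited so far: [23, 17]
  queue [48, 8] -> pop 48, enqueue [37, 49], visited so far: [23, 17, 48]
  queue [8, 37, 49] -> pop 8, enqueue [6, 12], visited so far: [23, 17, 48, 8]
  queue [37, 49, 6, 12] -> pop 37, enqueue [41], visited so far: [23, 17, 48, 8, 37]
  queue [49, 6, 12, 41] -> pop 49, enqueue [none], visited so far: [23, 17, 48, 8, 37, 49]
  queue [6, 12, 41] -> pop 6, enqueue [4], visited so far: [23, 17, 48, 8, 37, 49, 6]
  queue [12, 41, 4] -> pop 12, enqueue [none], visited so far: [23, 17, 48, 8, 37, 49, 6, 12]
  queue [41, 4] -> pop 41, enqueue [none], visited so far: [23, 17, 48, 8, 37, 49, 6, 12, 41]
  queue [4] -> pop 4, enqueue [none], visited so far: [23, 17, 48, 8, 37, 49, 6, 12, 41, 4]
Result: [23, 17, 48, 8, 37, 49, 6, 12, 41, 4]


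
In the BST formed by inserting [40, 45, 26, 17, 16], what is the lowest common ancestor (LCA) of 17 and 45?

Tree insertion order: [40, 45, 26, 17, 16]
Tree (level-order array): [40, 26, 45, 17, None, None, None, 16]
In a BST, the LCA of p=17, q=45 is the first node v on the
root-to-leaf path with p <= v <= q (go left if both < v, right if both > v).
Walk from root:
  at 40: 17 <= 40 <= 45, this is the LCA
LCA = 40


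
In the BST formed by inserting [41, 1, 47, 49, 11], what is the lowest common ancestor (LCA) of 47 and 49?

Tree insertion order: [41, 1, 47, 49, 11]
Tree (level-order array): [41, 1, 47, None, 11, None, 49]
In a BST, the LCA of p=47, q=49 is the first node v on the
root-to-leaf path with p <= v <= q (go left if both < v, right if both > v).
Walk from root:
  at 41: both 47 and 49 > 41, go right
  at 47: 47 <= 47 <= 49, this is the LCA
LCA = 47


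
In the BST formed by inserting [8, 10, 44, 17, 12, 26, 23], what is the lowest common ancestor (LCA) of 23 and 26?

Tree insertion order: [8, 10, 44, 17, 12, 26, 23]
Tree (level-order array): [8, None, 10, None, 44, 17, None, 12, 26, None, None, 23]
In a BST, the LCA of p=23, q=26 is the first node v on the
root-to-leaf path with p <= v <= q (go left if both < v, right if both > v).
Walk from root:
  at 8: both 23 and 26 > 8, go right
  at 10: both 23 and 26 > 10, go right
  at 44: both 23 and 26 < 44, go left
  at 17: both 23 and 26 > 17, go right
  at 26: 23 <= 26 <= 26, this is the LCA
LCA = 26


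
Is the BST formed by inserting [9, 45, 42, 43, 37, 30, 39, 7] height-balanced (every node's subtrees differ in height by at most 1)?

Tree (level-order array): [9, 7, 45, None, None, 42, None, 37, 43, 30, 39]
Definition: a tree is height-balanced if, at every node, |h(left) - h(right)| <= 1 (empty subtree has height -1).
Bottom-up per-node check:
  node 7: h_left=-1, h_right=-1, diff=0 [OK], height=0
  node 30: h_left=-1, h_right=-1, diff=0 [OK], height=0
  node 39: h_left=-1, h_right=-1, diff=0 [OK], height=0
  node 37: h_left=0, h_right=0, diff=0 [OK], height=1
  node 43: h_left=-1, h_right=-1, diff=0 [OK], height=0
  node 42: h_left=1, h_right=0, diff=1 [OK], height=2
  node 45: h_left=2, h_right=-1, diff=3 [FAIL (|2--1|=3 > 1)], height=3
  node 9: h_left=0, h_right=3, diff=3 [FAIL (|0-3|=3 > 1)], height=4
Node 45 violates the condition: |2 - -1| = 3 > 1.
Result: Not balanced


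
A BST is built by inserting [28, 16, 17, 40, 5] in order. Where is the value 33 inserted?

Starting tree (level order): [28, 16, 40, 5, 17]
Insertion path: 28 -> 40
Result: insert 33 as left child of 40
Final tree (level order): [28, 16, 40, 5, 17, 33]


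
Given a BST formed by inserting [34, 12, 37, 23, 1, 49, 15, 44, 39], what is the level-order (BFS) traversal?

Tree insertion order: [34, 12, 37, 23, 1, 49, 15, 44, 39]
Tree (level-order array): [34, 12, 37, 1, 23, None, 49, None, None, 15, None, 44, None, None, None, 39]
BFS from the root, enqueuing left then right child of each popped node:
  queue [34] -> pop 34, enqueue [12, 37], visited so far: [34]
  queue [12, 37] -> pop 12, enqueue [1, 23], visited so far: [34, 12]
  queue [37, 1, 23] -> pop 37, enqueue [49], visited so far: [34, 12, 37]
  queue [1, 23, 49] -> pop 1, enqueue [none], visited so far: [34, 12, 37, 1]
  queue [23, 49] -> pop 23, enqueue [15], visited so far: [34, 12, 37, 1, 23]
  queue [49, 15] -> pop 49, enqueue [44], visited so far: [34, 12, 37, 1, 23, 49]
  queue [15, 44] -> pop 15, enqueue [none], visited so far: [34, 12, 37, 1, 23, 49, 15]
  queue [44] -> pop 44, enqueue [39], visited so far: [34, 12, 37, 1, 23, 49, 15, 44]
  queue [39] -> pop 39, enqueue [none], visited so far: [34, 12, 37, 1, 23, 49, 15, 44, 39]
Result: [34, 12, 37, 1, 23, 49, 15, 44, 39]


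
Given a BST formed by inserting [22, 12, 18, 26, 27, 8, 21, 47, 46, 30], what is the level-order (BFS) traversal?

Tree insertion order: [22, 12, 18, 26, 27, 8, 21, 47, 46, 30]
Tree (level-order array): [22, 12, 26, 8, 18, None, 27, None, None, None, 21, None, 47, None, None, 46, None, 30]
BFS from the root, enqueuing left then right child of each popped node:
  queue [22] -> pop 22, enqueue [12, 26], visited so far: [22]
  queue [12, 26] -> pop 12, enqueue [8, 18], visited so far: [22, 12]
  queue [26, 8, 18] -> pop 26, enqueue [27], visited so far: [22, 12, 26]
  queue [8, 18, 27] -> pop 8, enqueue [none], visited so far: [22, 12, 26, 8]
  queue [18, 27] -> pop 18, enqueue [21], visited so far: [22, 12, 26, 8, 18]
  queue [27, 21] -> pop 27, enqueue [47], visited so far: [22, 12, 26, 8, 18, 27]
  queue [21, 47] -> pop 21, enqueue [none], visited so far: [22, 12, 26, 8, 18, 27, 21]
  queue [47] -> pop 47, enqueue [46], visited so far: [22, 12, 26, 8, 18, 27, 21, 47]
  queue [46] -> pop 46, enqueue [30], visited so far: [22, 12, 26, 8, 18, 27, 21, 47, 46]
  queue [30] -> pop 30, enqueue [none], visited so far: [22, 12, 26, 8, 18, 27, 21, 47, 46, 30]
Result: [22, 12, 26, 8, 18, 27, 21, 47, 46, 30]


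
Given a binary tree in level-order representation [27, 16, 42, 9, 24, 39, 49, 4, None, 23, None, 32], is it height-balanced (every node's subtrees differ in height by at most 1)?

Tree (level-order array): [27, 16, 42, 9, 24, 39, 49, 4, None, 23, None, 32]
Definition: a tree is height-balanced if, at every node, |h(left) - h(right)| <= 1 (empty subtree has height -1).
Bottom-up per-node check:
  node 4: h_left=-1, h_right=-1, diff=0 [OK], height=0
  node 9: h_left=0, h_right=-1, diff=1 [OK], height=1
  node 23: h_left=-1, h_right=-1, diff=0 [OK], height=0
  node 24: h_left=0, h_right=-1, diff=1 [OK], height=1
  node 16: h_left=1, h_right=1, diff=0 [OK], height=2
  node 32: h_left=-1, h_right=-1, diff=0 [OK], height=0
  node 39: h_left=0, h_right=-1, diff=1 [OK], height=1
  node 49: h_left=-1, h_right=-1, diff=0 [OK], height=0
  node 42: h_left=1, h_right=0, diff=1 [OK], height=2
  node 27: h_left=2, h_right=2, diff=0 [OK], height=3
All nodes satisfy the balance condition.
Result: Balanced


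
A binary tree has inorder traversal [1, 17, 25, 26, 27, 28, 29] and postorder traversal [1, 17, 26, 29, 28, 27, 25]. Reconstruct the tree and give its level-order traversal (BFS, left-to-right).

Inorder:   [1, 17, 25, 26, 27, 28, 29]
Postorder: [1, 17, 26, 29, 28, 27, 25]
Algorithm: postorder visits root last, so walk postorder right-to-left;
each value is the root of the current inorder slice — split it at that
value, recurse on the right subtree first, then the left.
Recursive splits:
  root=25; inorder splits into left=[1, 17], right=[26, 27, 28, 29]
  root=27; inorder splits into left=[26], right=[28, 29]
  root=28; inorder splits into left=[], right=[29]
  root=29; inorder splits into left=[], right=[]
  root=26; inorder splits into left=[], right=[]
  root=17; inorder splits into left=[1], right=[]
  root=1; inorder splits into left=[], right=[]
Reconstructed level-order: [25, 17, 27, 1, 26, 28, 29]


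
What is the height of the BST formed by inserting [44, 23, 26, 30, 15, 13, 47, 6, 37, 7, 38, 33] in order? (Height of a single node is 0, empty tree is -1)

Insertion order: [44, 23, 26, 30, 15, 13, 47, 6, 37, 7, 38, 33]
Tree (level-order array): [44, 23, 47, 15, 26, None, None, 13, None, None, 30, 6, None, None, 37, None, 7, 33, 38]
Compute height bottom-up (empty subtree = -1):
  height(7) = 1 + max(-1, -1) = 0
  height(6) = 1 + max(-1, 0) = 1
  height(13) = 1 + max(1, -1) = 2
  height(15) = 1 + max(2, -1) = 3
  height(33) = 1 + max(-1, -1) = 0
  height(38) = 1 + max(-1, -1) = 0
  height(37) = 1 + max(0, 0) = 1
  height(30) = 1 + max(-1, 1) = 2
  height(26) = 1 + max(-1, 2) = 3
  height(23) = 1 + max(3, 3) = 4
  height(47) = 1 + max(-1, -1) = 0
  height(44) = 1 + max(4, 0) = 5
Height = 5


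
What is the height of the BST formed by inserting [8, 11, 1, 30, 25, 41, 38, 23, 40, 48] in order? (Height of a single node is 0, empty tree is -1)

Insertion order: [8, 11, 1, 30, 25, 41, 38, 23, 40, 48]
Tree (level-order array): [8, 1, 11, None, None, None, 30, 25, 41, 23, None, 38, 48, None, None, None, 40]
Compute height bottom-up (empty subtree = -1):
  height(1) = 1 + max(-1, -1) = 0
  height(23) = 1 + max(-1, -1) = 0
  height(25) = 1 + max(0, -1) = 1
  height(40) = 1 + max(-1, -1) = 0
  height(38) = 1 + max(-1, 0) = 1
  height(48) = 1 + max(-1, -1) = 0
  height(41) = 1 + max(1, 0) = 2
  height(30) = 1 + max(1, 2) = 3
  height(11) = 1 + max(-1, 3) = 4
  height(8) = 1 + max(0, 4) = 5
Height = 5


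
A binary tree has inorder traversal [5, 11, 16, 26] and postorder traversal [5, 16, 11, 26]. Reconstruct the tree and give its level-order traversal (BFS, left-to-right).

Inorder:   [5, 11, 16, 26]
Postorder: [5, 16, 11, 26]
Algorithm: postorder visits root last, so walk postorder right-to-left;
each value is the root of the current inorder slice — split it at that
value, recurse on the right subtree first, then the left.
Recursive splits:
  root=26; inorder splits into left=[5, 11, 16], right=[]
  root=11; inorder splits into left=[5], right=[16]
  root=16; inorder splits into left=[], right=[]
  root=5; inorder splits into left=[], right=[]
Reconstructed level-order: [26, 11, 5, 16]


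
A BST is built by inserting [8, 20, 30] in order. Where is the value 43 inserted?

Starting tree (level order): [8, None, 20, None, 30]
Insertion path: 8 -> 20 -> 30
Result: insert 43 as right child of 30
Final tree (level order): [8, None, 20, None, 30, None, 43]


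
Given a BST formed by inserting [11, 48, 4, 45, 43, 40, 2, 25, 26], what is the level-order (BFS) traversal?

Tree insertion order: [11, 48, 4, 45, 43, 40, 2, 25, 26]
Tree (level-order array): [11, 4, 48, 2, None, 45, None, None, None, 43, None, 40, None, 25, None, None, 26]
BFS from the root, enqueuing left then right child of each popped node:
  queue [11] -> pop 11, enqueue [4, 48], visited so far: [11]
  queue [4, 48] -> pop 4, enqueue [2], visited so far: [11, 4]
  queue [48, 2] -> pop 48, enqueue [45], visited so far: [11, 4, 48]
  queue [2, 45] -> pop 2, enqueue [none], visited so far: [11, 4, 48, 2]
  queue [45] -> pop 45, enqueue [43], visited so far: [11, 4, 48, 2, 45]
  queue [43] -> pop 43, enqueue [40], visited so far: [11, 4, 48, 2, 45, 43]
  queue [40] -> pop 40, enqueue [25], visited so far: [11, 4, 48, 2, 45, 43, 40]
  queue [25] -> pop 25, enqueue [26], visited so far: [11, 4, 48, 2, 45, 43, 40, 25]
  queue [26] -> pop 26, enqueue [none], visited so far: [11, 4, 48, 2, 45, 43, 40, 25, 26]
Result: [11, 4, 48, 2, 45, 43, 40, 25, 26]


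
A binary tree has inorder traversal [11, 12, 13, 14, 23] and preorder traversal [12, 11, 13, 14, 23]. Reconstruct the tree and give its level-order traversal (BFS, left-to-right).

Inorder:  [11, 12, 13, 14, 23]
Preorder: [12, 11, 13, 14, 23]
Algorithm: preorder visits root first, so consume preorder in order;
for each root, split the current inorder slice at that value into
left-subtree inorder and right-subtree inorder, then recurse.
Recursive splits:
  root=12; inorder splits into left=[11], right=[13, 14, 23]
  root=11; inorder splits into left=[], right=[]
  root=13; inorder splits into left=[], right=[14, 23]
  root=14; inorder splits into left=[], right=[23]
  root=23; inorder splits into left=[], right=[]
Reconstructed level-order: [12, 11, 13, 14, 23]


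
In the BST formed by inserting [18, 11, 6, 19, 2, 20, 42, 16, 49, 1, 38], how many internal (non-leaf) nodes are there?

Tree built from: [18, 11, 6, 19, 2, 20, 42, 16, 49, 1, 38]
Tree (level-order array): [18, 11, 19, 6, 16, None, 20, 2, None, None, None, None, 42, 1, None, 38, 49]
Rule: An internal node has at least one child.
Per-node child counts:
  node 18: 2 child(ren)
  node 11: 2 child(ren)
  node 6: 1 child(ren)
  node 2: 1 child(ren)
  node 1: 0 child(ren)
  node 16: 0 child(ren)
  node 19: 1 child(ren)
  node 20: 1 child(ren)
  node 42: 2 child(ren)
  node 38: 0 child(ren)
  node 49: 0 child(ren)
Matching nodes: [18, 11, 6, 2, 19, 20, 42]
Count of internal (non-leaf) nodes: 7


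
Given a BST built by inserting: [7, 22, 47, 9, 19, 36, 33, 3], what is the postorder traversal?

Tree insertion order: [7, 22, 47, 9, 19, 36, 33, 3]
Tree (level-order array): [7, 3, 22, None, None, 9, 47, None, 19, 36, None, None, None, 33]
Postorder traversal: [3, 19, 9, 33, 36, 47, 22, 7]


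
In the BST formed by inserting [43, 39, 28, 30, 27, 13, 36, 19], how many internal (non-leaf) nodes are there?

Tree built from: [43, 39, 28, 30, 27, 13, 36, 19]
Tree (level-order array): [43, 39, None, 28, None, 27, 30, 13, None, None, 36, None, 19]
Rule: An internal node has at least one child.
Per-node child counts:
  node 43: 1 child(ren)
  node 39: 1 child(ren)
  node 28: 2 child(ren)
  node 27: 1 child(ren)
  node 13: 1 child(ren)
  node 19: 0 child(ren)
  node 30: 1 child(ren)
  node 36: 0 child(ren)
Matching nodes: [43, 39, 28, 27, 13, 30]
Count of internal (non-leaf) nodes: 6


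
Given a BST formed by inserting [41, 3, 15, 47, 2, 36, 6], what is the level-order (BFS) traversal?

Tree insertion order: [41, 3, 15, 47, 2, 36, 6]
Tree (level-order array): [41, 3, 47, 2, 15, None, None, None, None, 6, 36]
BFS from the root, enqueuing left then right child of each popped node:
  queue [41] -> pop 41, enqueue [3, 47], visited so far: [41]
  queue [3, 47] -> pop 3, enqueue [2, 15], visited so far: [41, 3]
  queue [47, 2, 15] -> pop 47, enqueue [none], visited so far: [41, 3, 47]
  queue [2, 15] -> pop 2, enqueue [none], visited so far: [41, 3, 47, 2]
  queue [15] -> pop 15, enqueue [6, 36], visited so far: [41, 3, 47, 2, 15]
  queue [6, 36] -> pop 6, enqueue [none], visited so far: [41, 3, 47, 2, 15, 6]
  queue [36] -> pop 36, enqueue [none], visited so far: [41, 3, 47, 2, 15, 6, 36]
Result: [41, 3, 47, 2, 15, 6, 36]


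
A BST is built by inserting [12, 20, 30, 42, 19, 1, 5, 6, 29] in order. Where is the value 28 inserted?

Starting tree (level order): [12, 1, 20, None, 5, 19, 30, None, 6, None, None, 29, 42]
Insertion path: 12 -> 20 -> 30 -> 29
Result: insert 28 as left child of 29
Final tree (level order): [12, 1, 20, None, 5, 19, 30, None, 6, None, None, 29, 42, None, None, 28]


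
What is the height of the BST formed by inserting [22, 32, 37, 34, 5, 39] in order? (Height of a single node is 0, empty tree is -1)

Insertion order: [22, 32, 37, 34, 5, 39]
Tree (level-order array): [22, 5, 32, None, None, None, 37, 34, 39]
Compute height bottom-up (empty subtree = -1):
  height(5) = 1 + max(-1, -1) = 0
  height(34) = 1 + max(-1, -1) = 0
  height(39) = 1 + max(-1, -1) = 0
  height(37) = 1 + max(0, 0) = 1
  height(32) = 1 + max(-1, 1) = 2
  height(22) = 1 + max(0, 2) = 3
Height = 3


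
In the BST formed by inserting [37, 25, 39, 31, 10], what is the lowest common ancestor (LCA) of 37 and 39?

Tree insertion order: [37, 25, 39, 31, 10]
Tree (level-order array): [37, 25, 39, 10, 31]
In a BST, the LCA of p=37, q=39 is the first node v on the
root-to-leaf path with p <= v <= q (go left if both < v, right if both > v).
Walk from root:
  at 37: 37 <= 37 <= 39, this is the LCA
LCA = 37


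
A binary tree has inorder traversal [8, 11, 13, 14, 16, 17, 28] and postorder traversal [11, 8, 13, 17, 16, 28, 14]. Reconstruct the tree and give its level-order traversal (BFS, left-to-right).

Inorder:   [8, 11, 13, 14, 16, 17, 28]
Postorder: [11, 8, 13, 17, 16, 28, 14]
Algorithm: postorder visits root last, so walk postorder right-to-left;
each value is the root of the current inorder slice — split it at that
value, recurse on the right subtree first, then the left.
Recursive splits:
  root=14; inorder splits into left=[8, 11, 13], right=[16, 17, 28]
  root=28; inorder splits into left=[16, 17], right=[]
  root=16; inorder splits into left=[], right=[17]
  root=17; inorder splits into left=[], right=[]
  root=13; inorder splits into left=[8, 11], right=[]
  root=8; inorder splits into left=[], right=[11]
  root=11; inorder splits into left=[], right=[]
Reconstructed level-order: [14, 13, 28, 8, 16, 11, 17]


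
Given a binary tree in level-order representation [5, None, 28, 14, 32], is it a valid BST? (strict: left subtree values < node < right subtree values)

Level-order array: [5, None, 28, 14, 32]
Validate using subtree bounds (lo, hi): at each node, require lo < value < hi,
then recurse left with hi=value and right with lo=value.
Preorder trace (stopping at first violation):
  at node 5 with bounds (-inf, +inf): OK
  at node 28 with bounds (5, +inf): OK
  at node 14 with bounds (5, 28): OK
  at node 32 with bounds (28, +inf): OK
No violation found at any node.
Result: Valid BST


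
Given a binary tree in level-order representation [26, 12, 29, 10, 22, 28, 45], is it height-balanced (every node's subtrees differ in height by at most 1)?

Tree (level-order array): [26, 12, 29, 10, 22, 28, 45]
Definition: a tree is height-balanced if, at every node, |h(left) - h(right)| <= 1 (empty subtree has height -1).
Bottom-up per-node check:
  node 10: h_left=-1, h_right=-1, diff=0 [OK], height=0
  node 22: h_left=-1, h_right=-1, diff=0 [OK], height=0
  node 12: h_left=0, h_right=0, diff=0 [OK], height=1
  node 28: h_left=-1, h_right=-1, diff=0 [OK], height=0
  node 45: h_left=-1, h_right=-1, diff=0 [OK], height=0
  node 29: h_left=0, h_right=0, diff=0 [OK], height=1
  node 26: h_left=1, h_right=1, diff=0 [OK], height=2
All nodes satisfy the balance condition.
Result: Balanced


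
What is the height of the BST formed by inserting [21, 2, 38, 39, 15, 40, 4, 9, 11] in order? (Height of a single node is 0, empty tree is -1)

Insertion order: [21, 2, 38, 39, 15, 40, 4, 9, 11]
Tree (level-order array): [21, 2, 38, None, 15, None, 39, 4, None, None, 40, None, 9, None, None, None, 11]
Compute height bottom-up (empty subtree = -1):
  height(11) = 1 + max(-1, -1) = 0
  height(9) = 1 + max(-1, 0) = 1
  height(4) = 1 + max(-1, 1) = 2
  height(15) = 1 + max(2, -1) = 3
  height(2) = 1 + max(-1, 3) = 4
  height(40) = 1 + max(-1, -1) = 0
  height(39) = 1 + max(-1, 0) = 1
  height(38) = 1 + max(-1, 1) = 2
  height(21) = 1 + max(4, 2) = 5
Height = 5


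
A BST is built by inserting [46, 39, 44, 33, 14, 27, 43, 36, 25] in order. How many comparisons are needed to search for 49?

Search path for 49: 46
Found: False
Comparisons: 1


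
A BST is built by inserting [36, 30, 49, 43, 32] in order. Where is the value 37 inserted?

Starting tree (level order): [36, 30, 49, None, 32, 43]
Insertion path: 36 -> 49 -> 43
Result: insert 37 as left child of 43
Final tree (level order): [36, 30, 49, None, 32, 43, None, None, None, 37]


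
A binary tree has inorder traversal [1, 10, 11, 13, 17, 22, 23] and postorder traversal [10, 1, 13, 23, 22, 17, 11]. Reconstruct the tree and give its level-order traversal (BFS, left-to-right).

Inorder:   [1, 10, 11, 13, 17, 22, 23]
Postorder: [10, 1, 13, 23, 22, 17, 11]
Algorithm: postorder visits root last, so walk postorder right-to-left;
each value is the root of the current inorder slice — split it at that
value, recurse on the right subtree first, then the left.
Recursive splits:
  root=11; inorder splits into left=[1, 10], right=[13, 17, 22, 23]
  root=17; inorder splits into left=[13], right=[22, 23]
  root=22; inorder splits into left=[], right=[23]
  root=23; inorder splits into left=[], right=[]
  root=13; inorder splits into left=[], right=[]
  root=1; inorder splits into left=[], right=[10]
  root=10; inorder splits into left=[], right=[]
Reconstructed level-order: [11, 1, 17, 10, 13, 22, 23]


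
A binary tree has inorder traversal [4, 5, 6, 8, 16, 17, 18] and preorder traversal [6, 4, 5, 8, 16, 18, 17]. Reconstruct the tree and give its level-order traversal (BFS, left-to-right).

Inorder:  [4, 5, 6, 8, 16, 17, 18]
Preorder: [6, 4, 5, 8, 16, 18, 17]
Algorithm: preorder visits root first, so consume preorder in order;
for each root, split the current inorder slice at that value into
left-subtree inorder and right-subtree inorder, then recurse.
Recursive splits:
  root=6; inorder splits into left=[4, 5], right=[8, 16, 17, 18]
  root=4; inorder splits into left=[], right=[5]
  root=5; inorder splits into left=[], right=[]
  root=8; inorder splits into left=[], right=[16, 17, 18]
  root=16; inorder splits into left=[], right=[17, 18]
  root=18; inorder splits into left=[17], right=[]
  root=17; inorder splits into left=[], right=[]
Reconstructed level-order: [6, 4, 8, 5, 16, 18, 17]


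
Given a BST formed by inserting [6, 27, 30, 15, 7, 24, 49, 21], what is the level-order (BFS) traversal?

Tree insertion order: [6, 27, 30, 15, 7, 24, 49, 21]
Tree (level-order array): [6, None, 27, 15, 30, 7, 24, None, 49, None, None, 21]
BFS from the root, enqueuing left then right child of each popped node:
  queue [6] -> pop 6, enqueue [27], visited so far: [6]
  queue [27] -> pop 27, enqueue [15, 30], visited so far: [6, 27]
  queue [15, 30] -> pop 15, enqueue [7, 24], visited so far: [6, 27, 15]
  queue [30, 7, 24] -> pop 30, enqueue [49], visited so far: [6, 27, 15, 30]
  queue [7, 24, 49] -> pop 7, enqueue [none], visited so far: [6, 27, 15, 30, 7]
  queue [24, 49] -> pop 24, enqueue [21], visited so far: [6, 27, 15, 30, 7, 24]
  queue [49, 21] -> pop 49, enqueue [none], visited so far: [6, 27, 15, 30, 7, 24, 49]
  queue [21] -> pop 21, enqueue [none], visited so far: [6, 27, 15, 30, 7, 24, 49, 21]
Result: [6, 27, 15, 30, 7, 24, 49, 21]


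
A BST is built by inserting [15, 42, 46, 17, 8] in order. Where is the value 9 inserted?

Starting tree (level order): [15, 8, 42, None, None, 17, 46]
Insertion path: 15 -> 8
Result: insert 9 as right child of 8
Final tree (level order): [15, 8, 42, None, 9, 17, 46]


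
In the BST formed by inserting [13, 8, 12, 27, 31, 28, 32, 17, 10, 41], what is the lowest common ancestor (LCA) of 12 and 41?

Tree insertion order: [13, 8, 12, 27, 31, 28, 32, 17, 10, 41]
Tree (level-order array): [13, 8, 27, None, 12, 17, 31, 10, None, None, None, 28, 32, None, None, None, None, None, 41]
In a BST, the LCA of p=12, q=41 is the first node v on the
root-to-leaf path with p <= v <= q (go left if both < v, right if both > v).
Walk from root:
  at 13: 12 <= 13 <= 41, this is the LCA
LCA = 13


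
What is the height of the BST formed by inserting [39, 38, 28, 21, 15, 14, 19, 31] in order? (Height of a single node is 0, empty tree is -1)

Insertion order: [39, 38, 28, 21, 15, 14, 19, 31]
Tree (level-order array): [39, 38, None, 28, None, 21, 31, 15, None, None, None, 14, 19]
Compute height bottom-up (empty subtree = -1):
  height(14) = 1 + max(-1, -1) = 0
  height(19) = 1 + max(-1, -1) = 0
  height(15) = 1 + max(0, 0) = 1
  height(21) = 1 + max(1, -1) = 2
  height(31) = 1 + max(-1, -1) = 0
  height(28) = 1 + max(2, 0) = 3
  height(38) = 1 + max(3, -1) = 4
  height(39) = 1 + max(4, -1) = 5
Height = 5


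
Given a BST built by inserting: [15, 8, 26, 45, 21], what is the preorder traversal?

Tree insertion order: [15, 8, 26, 45, 21]
Tree (level-order array): [15, 8, 26, None, None, 21, 45]
Preorder traversal: [15, 8, 26, 21, 45]


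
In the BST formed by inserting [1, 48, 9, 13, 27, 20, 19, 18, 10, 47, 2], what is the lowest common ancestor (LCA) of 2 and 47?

Tree insertion order: [1, 48, 9, 13, 27, 20, 19, 18, 10, 47, 2]
Tree (level-order array): [1, None, 48, 9, None, 2, 13, None, None, 10, 27, None, None, 20, 47, 19, None, None, None, 18]
In a BST, the LCA of p=2, q=47 is the first node v on the
root-to-leaf path with p <= v <= q (go left if both < v, right if both > v).
Walk from root:
  at 1: both 2 and 47 > 1, go right
  at 48: both 2 and 47 < 48, go left
  at 9: 2 <= 9 <= 47, this is the LCA
LCA = 9


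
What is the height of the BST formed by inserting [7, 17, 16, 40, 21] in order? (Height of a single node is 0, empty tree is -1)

Insertion order: [7, 17, 16, 40, 21]
Tree (level-order array): [7, None, 17, 16, 40, None, None, 21]
Compute height bottom-up (empty subtree = -1):
  height(16) = 1 + max(-1, -1) = 0
  height(21) = 1 + max(-1, -1) = 0
  height(40) = 1 + max(0, -1) = 1
  height(17) = 1 + max(0, 1) = 2
  height(7) = 1 + max(-1, 2) = 3
Height = 3


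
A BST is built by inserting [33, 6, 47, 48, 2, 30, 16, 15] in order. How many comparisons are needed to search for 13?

Search path for 13: 33 -> 6 -> 30 -> 16 -> 15
Found: False
Comparisons: 5


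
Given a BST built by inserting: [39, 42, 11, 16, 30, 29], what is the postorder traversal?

Tree insertion order: [39, 42, 11, 16, 30, 29]
Tree (level-order array): [39, 11, 42, None, 16, None, None, None, 30, 29]
Postorder traversal: [29, 30, 16, 11, 42, 39]


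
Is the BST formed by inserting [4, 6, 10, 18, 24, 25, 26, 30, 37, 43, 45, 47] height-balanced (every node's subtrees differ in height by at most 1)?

Tree (level-order array): [4, None, 6, None, 10, None, 18, None, 24, None, 25, None, 26, None, 30, None, 37, None, 43, None, 45, None, 47]
Definition: a tree is height-balanced if, at every node, |h(left) - h(right)| <= 1 (empty subtree has height -1).
Bottom-up per-node check:
  node 47: h_left=-1, h_right=-1, diff=0 [OK], height=0
  node 45: h_left=-1, h_right=0, diff=1 [OK], height=1
  node 43: h_left=-1, h_right=1, diff=2 [FAIL (|-1-1|=2 > 1)], height=2
  node 37: h_left=-1, h_right=2, diff=3 [FAIL (|-1-2|=3 > 1)], height=3
  node 30: h_left=-1, h_right=3, diff=4 [FAIL (|-1-3|=4 > 1)], height=4
  node 26: h_left=-1, h_right=4, diff=5 [FAIL (|-1-4|=5 > 1)], height=5
  node 25: h_left=-1, h_right=5, diff=6 [FAIL (|-1-5|=6 > 1)], height=6
  node 24: h_left=-1, h_right=6, diff=7 [FAIL (|-1-6|=7 > 1)], height=7
  node 18: h_left=-1, h_right=7, diff=8 [FAIL (|-1-7|=8 > 1)], height=8
  node 10: h_left=-1, h_right=8, diff=9 [FAIL (|-1-8|=9 > 1)], height=9
  node 6: h_left=-1, h_right=9, diff=10 [FAIL (|-1-9|=10 > 1)], height=10
  node 4: h_left=-1, h_right=10, diff=11 [FAIL (|-1-10|=11 > 1)], height=11
Node 43 violates the condition: |-1 - 1| = 2 > 1.
Result: Not balanced


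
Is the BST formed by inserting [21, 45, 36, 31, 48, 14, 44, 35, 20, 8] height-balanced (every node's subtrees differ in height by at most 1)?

Tree (level-order array): [21, 14, 45, 8, 20, 36, 48, None, None, None, None, 31, 44, None, None, None, 35]
Definition: a tree is height-balanced if, at every node, |h(left) - h(right)| <= 1 (empty subtree has height -1).
Bottom-up per-node check:
  node 8: h_left=-1, h_right=-1, diff=0 [OK], height=0
  node 20: h_left=-1, h_right=-1, diff=0 [OK], height=0
  node 14: h_left=0, h_right=0, diff=0 [OK], height=1
  node 35: h_left=-1, h_right=-1, diff=0 [OK], height=0
  node 31: h_left=-1, h_right=0, diff=1 [OK], height=1
  node 44: h_left=-1, h_right=-1, diff=0 [OK], height=0
  node 36: h_left=1, h_right=0, diff=1 [OK], height=2
  node 48: h_left=-1, h_right=-1, diff=0 [OK], height=0
  node 45: h_left=2, h_right=0, diff=2 [FAIL (|2-0|=2 > 1)], height=3
  node 21: h_left=1, h_right=3, diff=2 [FAIL (|1-3|=2 > 1)], height=4
Node 45 violates the condition: |2 - 0| = 2 > 1.
Result: Not balanced


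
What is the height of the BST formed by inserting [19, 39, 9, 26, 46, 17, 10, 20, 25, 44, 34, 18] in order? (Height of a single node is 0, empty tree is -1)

Insertion order: [19, 39, 9, 26, 46, 17, 10, 20, 25, 44, 34, 18]
Tree (level-order array): [19, 9, 39, None, 17, 26, 46, 10, 18, 20, 34, 44, None, None, None, None, None, None, 25]
Compute height bottom-up (empty subtree = -1):
  height(10) = 1 + max(-1, -1) = 0
  height(18) = 1 + max(-1, -1) = 0
  height(17) = 1 + max(0, 0) = 1
  height(9) = 1 + max(-1, 1) = 2
  height(25) = 1 + max(-1, -1) = 0
  height(20) = 1 + max(-1, 0) = 1
  height(34) = 1 + max(-1, -1) = 0
  height(26) = 1 + max(1, 0) = 2
  height(44) = 1 + max(-1, -1) = 0
  height(46) = 1 + max(0, -1) = 1
  height(39) = 1 + max(2, 1) = 3
  height(19) = 1 + max(2, 3) = 4
Height = 4


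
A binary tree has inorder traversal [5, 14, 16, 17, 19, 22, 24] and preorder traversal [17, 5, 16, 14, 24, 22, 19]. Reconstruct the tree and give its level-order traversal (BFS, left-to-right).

Inorder:  [5, 14, 16, 17, 19, 22, 24]
Preorder: [17, 5, 16, 14, 24, 22, 19]
Algorithm: preorder visits root first, so consume preorder in order;
for each root, split the current inorder slice at that value into
left-subtree inorder and right-subtree inorder, then recurse.
Recursive splits:
  root=17; inorder splits into left=[5, 14, 16], right=[19, 22, 24]
  root=5; inorder splits into left=[], right=[14, 16]
  root=16; inorder splits into left=[14], right=[]
  root=14; inorder splits into left=[], right=[]
  root=24; inorder splits into left=[19, 22], right=[]
  root=22; inorder splits into left=[19], right=[]
  root=19; inorder splits into left=[], right=[]
Reconstructed level-order: [17, 5, 24, 16, 22, 14, 19]


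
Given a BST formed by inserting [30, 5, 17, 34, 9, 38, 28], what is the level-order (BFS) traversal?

Tree insertion order: [30, 5, 17, 34, 9, 38, 28]
Tree (level-order array): [30, 5, 34, None, 17, None, 38, 9, 28]
BFS from the root, enqueuing left then right child of each popped node:
  queue [30] -> pop 30, enqueue [5, 34], visited so far: [30]
  queue [5, 34] -> pop 5, enqueue [17], visited so far: [30, 5]
  queue [34, 17] -> pop 34, enqueue [38], visited so far: [30, 5, 34]
  queue [17, 38] -> pop 17, enqueue [9, 28], visited so far: [30, 5, 34, 17]
  queue [38, 9, 28] -> pop 38, enqueue [none], visited so far: [30, 5, 34, 17, 38]
  queue [9, 28] -> pop 9, enqueue [none], visited so far: [30, 5, 34, 17, 38, 9]
  queue [28] -> pop 28, enqueue [none], visited so far: [30, 5, 34, 17, 38, 9, 28]
Result: [30, 5, 34, 17, 38, 9, 28]


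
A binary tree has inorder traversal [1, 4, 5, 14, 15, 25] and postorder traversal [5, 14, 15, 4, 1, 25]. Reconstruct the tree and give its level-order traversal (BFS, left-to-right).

Inorder:   [1, 4, 5, 14, 15, 25]
Postorder: [5, 14, 15, 4, 1, 25]
Algorithm: postorder visits root last, so walk postorder right-to-left;
each value is the root of the current inorder slice — split it at that
value, recurse on the right subtree first, then the left.
Recursive splits:
  root=25; inorder splits into left=[1, 4, 5, 14, 15], right=[]
  root=1; inorder splits into left=[], right=[4, 5, 14, 15]
  root=4; inorder splits into left=[], right=[5, 14, 15]
  root=15; inorder splits into left=[5, 14], right=[]
  root=14; inorder splits into left=[5], right=[]
  root=5; inorder splits into left=[], right=[]
Reconstructed level-order: [25, 1, 4, 15, 14, 5]


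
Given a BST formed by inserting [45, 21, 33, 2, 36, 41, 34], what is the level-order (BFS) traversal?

Tree insertion order: [45, 21, 33, 2, 36, 41, 34]
Tree (level-order array): [45, 21, None, 2, 33, None, None, None, 36, 34, 41]
BFS from the root, enqueuing left then right child of each popped node:
  queue [45] -> pop 45, enqueue [21], visited so far: [45]
  queue [21] -> pop 21, enqueue [2, 33], visited so far: [45, 21]
  queue [2, 33] -> pop 2, enqueue [none], visited so far: [45, 21, 2]
  queue [33] -> pop 33, enqueue [36], visited so far: [45, 21, 2, 33]
  queue [36] -> pop 36, enqueue [34, 41], visited so far: [45, 21, 2, 33, 36]
  queue [34, 41] -> pop 34, enqueue [none], visited so far: [45, 21, 2, 33, 36, 34]
  queue [41] -> pop 41, enqueue [none], visited so far: [45, 21, 2, 33, 36, 34, 41]
Result: [45, 21, 2, 33, 36, 34, 41]


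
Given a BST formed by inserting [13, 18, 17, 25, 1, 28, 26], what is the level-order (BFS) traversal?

Tree insertion order: [13, 18, 17, 25, 1, 28, 26]
Tree (level-order array): [13, 1, 18, None, None, 17, 25, None, None, None, 28, 26]
BFS from the root, enqueuing left then right child of each popped node:
  queue [13] -> pop 13, enqueue [1, 18], visited so far: [13]
  queue [1, 18] -> pop 1, enqueue [none], visited so far: [13, 1]
  queue [18] -> pop 18, enqueue [17, 25], visited so far: [13, 1, 18]
  queue [17, 25] -> pop 17, enqueue [none], visited so far: [13, 1, 18, 17]
  queue [25] -> pop 25, enqueue [28], visited so far: [13, 1, 18, 17, 25]
  queue [28] -> pop 28, enqueue [26], visited so far: [13, 1, 18, 17, 25, 28]
  queue [26] -> pop 26, enqueue [none], visited so far: [13, 1, 18, 17, 25, 28, 26]
Result: [13, 1, 18, 17, 25, 28, 26]


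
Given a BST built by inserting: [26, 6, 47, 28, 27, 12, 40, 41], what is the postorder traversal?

Tree insertion order: [26, 6, 47, 28, 27, 12, 40, 41]
Tree (level-order array): [26, 6, 47, None, 12, 28, None, None, None, 27, 40, None, None, None, 41]
Postorder traversal: [12, 6, 27, 41, 40, 28, 47, 26]


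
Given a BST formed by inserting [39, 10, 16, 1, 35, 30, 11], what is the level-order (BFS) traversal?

Tree insertion order: [39, 10, 16, 1, 35, 30, 11]
Tree (level-order array): [39, 10, None, 1, 16, None, None, 11, 35, None, None, 30]
BFS from the root, enqueuing left then right child of each popped node:
  queue [39] -> pop 39, enqueue [10], visited so far: [39]
  queue [10] -> pop 10, enqueue [1, 16], visited so far: [39, 10]
  queue [1, 16] -> pop 1, enqueue [none], visited so far: [39, 10, 1]
  queue [16] -> pop 16, enqueue [11, 35], visited so far: [39, 10, 1, 16]
  queue [11, 35] -> pop 11, enqueue [none], visited so far: [39, 10, 1, 16, 11]
  queue [35] -> pop 35, enqueue [30], visited so far: [39, 10, 1, 16, 11, 35]
  queue [30] -> pop 30, enqueue [none], visited so far: [39, 10, 1, 16, 11, 35, 30]
Result: [39, 10, 1, 16, 11, 35, 30]
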